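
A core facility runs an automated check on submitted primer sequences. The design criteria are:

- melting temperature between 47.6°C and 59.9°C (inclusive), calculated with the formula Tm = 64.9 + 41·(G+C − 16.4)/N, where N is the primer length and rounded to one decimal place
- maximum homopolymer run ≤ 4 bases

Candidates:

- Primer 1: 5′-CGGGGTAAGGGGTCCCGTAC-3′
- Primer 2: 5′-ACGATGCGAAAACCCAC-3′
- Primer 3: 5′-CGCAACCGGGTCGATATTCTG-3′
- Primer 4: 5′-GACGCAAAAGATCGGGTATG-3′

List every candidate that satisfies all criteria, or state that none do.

Primer 1 (20 nt, A=3 T=3 G=9 C=5): Tm = 64.9 + 41·(14 − 16.4)/20 = 60.0°C, outside 47.6–59.9°C ✗; longest run = 4 ✓ — fails.
Primer 2 (17 nt, A=7 T=1 G=3 C=6): Tm = 64.9 + 41·(9 − 16.4)/17 = 47.1°C, outside 47.6–59.9°C ✗; longest run = 4 ✓ — fails.
Primer 3 (21 nt, A=4 T=5 G=6 C=6): Tm = 64.9 + 41·(12 − 16.4)/21 = 56.3°C ✓; longest run = 3 ✓ — passes.
Primer 4 (20 nt, A=7 T=3 G=7 C=3): Tm = 64.9 + 41·(10 − 16.4)/20 = 51.8°C ✓; longest run = 4 ✓ — passes.

Primer 3 and Primer 4.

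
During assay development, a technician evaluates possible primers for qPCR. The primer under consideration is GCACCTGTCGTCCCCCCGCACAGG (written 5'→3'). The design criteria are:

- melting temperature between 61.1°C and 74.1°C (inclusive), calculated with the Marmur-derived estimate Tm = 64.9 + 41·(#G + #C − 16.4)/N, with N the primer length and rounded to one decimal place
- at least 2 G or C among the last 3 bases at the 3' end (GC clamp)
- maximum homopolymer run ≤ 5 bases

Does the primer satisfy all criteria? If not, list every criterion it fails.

Fails: homopolymer run.

Base counts: A=3, T=3, G=6, C=12 (length 24).
Tm: Tm = 64.9 + 41·(18 − 16.4)/24 = 67.6°C ✓
GC clamp: 3' end AGG has 2 G/C ✓
homopolymer run: longest run = 6, exceeds 5 ✗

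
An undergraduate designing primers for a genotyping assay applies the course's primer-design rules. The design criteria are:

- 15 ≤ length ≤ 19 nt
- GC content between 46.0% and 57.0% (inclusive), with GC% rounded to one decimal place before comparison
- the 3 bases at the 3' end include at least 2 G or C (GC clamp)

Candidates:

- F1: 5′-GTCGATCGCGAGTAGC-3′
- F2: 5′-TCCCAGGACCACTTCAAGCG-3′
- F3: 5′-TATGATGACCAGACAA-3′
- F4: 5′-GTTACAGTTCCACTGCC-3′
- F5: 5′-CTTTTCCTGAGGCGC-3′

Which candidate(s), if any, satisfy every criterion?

F4 only.

F1 (16 nt, A=3 T=3 G=6 C=4): length 16 ✓; GC 10/16 = 62.5%, outside 46.0–57.0% ✗; 3' end AGC has 2 G/C ✓ — fails.
F2 (20 nt, A=5 T=3 G=4 C=8): length 20, outside 15–19 ✗; GC 12/20 = 60.0%, outside 46.0–57.0% ✗; 3' end GCG has 3 G/C ✓ — fails.
F3 (16 nt, A=7 T=3 G=3 C=3): length 16 ✓; GC 6/16 = 37.5%, outside 46.0–57.0% ✗; 3' end CAA has 1 G/C, need ≥2 ✗ — fails.
F4 (17 nt, A=3 T=5 G=3 C=6): length 17 ✓; GC 9/17 = 52.9% ✓; 3' end GCC has 3 G/C ✓ — passes.
F5 (15 nt, A=1 T=5 G=4 C=5): length 15 ✓; GC 9/15 = 60.0%, outside 46.0–57.0% ✗; 3' end CGC has 3 G/C ✓ — fails.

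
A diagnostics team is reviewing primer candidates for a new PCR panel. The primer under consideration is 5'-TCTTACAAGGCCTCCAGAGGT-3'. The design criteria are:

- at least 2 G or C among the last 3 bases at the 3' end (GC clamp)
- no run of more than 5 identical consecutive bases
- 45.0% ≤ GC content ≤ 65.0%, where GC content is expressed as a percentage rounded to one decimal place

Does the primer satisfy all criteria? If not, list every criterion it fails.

Base counts: A=5, T=5, G=5, C=6 (length 21).
GC clamp: 3' end GGT has 2 G/C ✓
homopolymer run: longest run = 2 ✓
GC content: GC 11/21 = 52.4% ✓

Meets all criteria.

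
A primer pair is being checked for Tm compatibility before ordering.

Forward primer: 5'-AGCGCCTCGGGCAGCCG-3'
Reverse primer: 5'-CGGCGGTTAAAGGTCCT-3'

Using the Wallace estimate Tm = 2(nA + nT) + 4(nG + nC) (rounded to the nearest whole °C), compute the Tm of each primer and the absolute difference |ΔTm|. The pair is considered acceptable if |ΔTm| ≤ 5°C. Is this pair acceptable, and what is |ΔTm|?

|ΔTm| = 8°C; the pair is not acceptable.

Forward: A=2 T=1 G=7 C=7 → Tm = 2·3 + 4·14 = 62°C.
Reverse: A=3 T=4 G=6 C=4 → Tm = 2·7 + 4·10 = 54°C.
|ΔTm| = |62 − 54| = 8°C, > 5°C.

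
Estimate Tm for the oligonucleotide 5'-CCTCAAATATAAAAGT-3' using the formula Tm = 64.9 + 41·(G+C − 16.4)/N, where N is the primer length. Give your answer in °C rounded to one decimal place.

Base counts: A=8, T=4, G=1, C=3; G+C = 4, N = 16.
Tm = 64.9 + 41·(4 − 16.4)/16 = 64.9 + -508.40/16 = 33.1°C.

33.1°C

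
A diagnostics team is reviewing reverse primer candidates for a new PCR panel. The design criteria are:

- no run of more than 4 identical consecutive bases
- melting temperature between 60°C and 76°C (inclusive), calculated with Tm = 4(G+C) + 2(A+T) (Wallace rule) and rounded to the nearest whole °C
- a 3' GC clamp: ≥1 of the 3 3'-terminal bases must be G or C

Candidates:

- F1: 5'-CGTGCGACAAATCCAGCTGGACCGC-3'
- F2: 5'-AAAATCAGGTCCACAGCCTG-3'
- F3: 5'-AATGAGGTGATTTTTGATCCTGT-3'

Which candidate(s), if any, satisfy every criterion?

F1 (25 nt, A=6 T=3 G=7 C=9): longest run = 3 ✓; Tm = 2·9 + 4·16 = 82°C, outside 60–76°C ✗; 3' end CGC has 3 G/C ✓ — fails.
F2 (20 nt, A=7 T=3 G=4 C=6): longest run = 4 ✓; Tm = 2·10 + 4·10 = 60°C ✓; 3' end CTG has 2 G/C ✓ — passes.
F3 (23 nt, A=5 T=10 G=6 C=2): longest run = 5, exceeds 4 ✗; Tm = 2·15 + 4·8 = 62°C ✓; 3' end TGT has 1 G/C ✓ — fails.

F2 only.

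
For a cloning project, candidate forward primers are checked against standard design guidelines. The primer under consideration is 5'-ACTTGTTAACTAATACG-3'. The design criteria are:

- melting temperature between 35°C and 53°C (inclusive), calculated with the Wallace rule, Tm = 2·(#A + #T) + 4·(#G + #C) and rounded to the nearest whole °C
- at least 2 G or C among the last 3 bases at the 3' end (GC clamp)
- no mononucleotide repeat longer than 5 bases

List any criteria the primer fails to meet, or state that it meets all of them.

Base counts: A=6, T=6, G=2, C=3 (length 17).
Tm: Tm = 2·12 + 4·5 = 44°C ✓
GC clamp: 3' end ACG has 2 G/C ✓
homopolymer run: longest run = 2 ✓

Meets all criteria.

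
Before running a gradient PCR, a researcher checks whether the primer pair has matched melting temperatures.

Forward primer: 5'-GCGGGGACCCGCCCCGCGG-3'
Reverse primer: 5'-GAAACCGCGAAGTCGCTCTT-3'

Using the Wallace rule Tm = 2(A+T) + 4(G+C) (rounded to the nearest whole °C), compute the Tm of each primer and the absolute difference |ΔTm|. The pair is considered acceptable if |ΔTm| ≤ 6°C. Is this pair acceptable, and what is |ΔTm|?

Forward: A=1 T=0 G=9 C=9 → Tm = 2·1 + 4·18 = 74°C.
Reverse: A=5 T=4 G=5 C=6 → Tm = 2·9 + 4·11 = 62°C.
|ΔTm| = |74 − 62| = 12°C, > 6°C.

|ΔTm| = 12°C; the pair is not acceptable.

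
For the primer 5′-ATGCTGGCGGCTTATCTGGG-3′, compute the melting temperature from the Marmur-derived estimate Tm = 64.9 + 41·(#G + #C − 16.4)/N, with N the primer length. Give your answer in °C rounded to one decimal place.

Base counts: A=2, T=6, G=8, C=4; G+C = 12, N = 20.
Tm = 64.9 + 41·(12 − 16.4)/20 = 64.9 + -180.40/20 = 55.9°C.

55.9°C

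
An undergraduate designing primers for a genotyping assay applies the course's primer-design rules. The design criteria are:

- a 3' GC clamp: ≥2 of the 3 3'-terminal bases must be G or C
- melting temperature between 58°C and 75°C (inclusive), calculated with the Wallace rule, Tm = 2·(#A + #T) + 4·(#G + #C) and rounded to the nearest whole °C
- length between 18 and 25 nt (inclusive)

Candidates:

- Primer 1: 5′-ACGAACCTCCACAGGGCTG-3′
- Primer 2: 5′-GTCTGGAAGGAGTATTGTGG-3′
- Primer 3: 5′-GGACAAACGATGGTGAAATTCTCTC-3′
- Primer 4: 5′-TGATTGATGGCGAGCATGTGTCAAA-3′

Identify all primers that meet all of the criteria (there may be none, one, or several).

Primer 1 (19 nt, A=5 T=2 G=5 C=7): 3' end CTG has 2 G/C ✓; Tm = 2·7 + 4·12 = 62°C ✓; length 19 ✓ — passes.
Primer 2 (20 nt, A=4 T=6 G=9 C=1): 3' end TGG has 2 G/C ✓; Tm = 2·10 + 4·10 = 60°C ✓; length 20 ✓ — passes.
Primer 3 (25 nt, A=8 T=6 G=6 C=5): 3' end CTC has 2 G/C ✓; Tm = 2·14 + 4·11 = 72°C ✓; length 25 ✓ — passes.
Primer 4 (25 nt, A=7 T=7 G=8 C=3): 3' end AAA has 0 G/C, need ≥2 ✗; Tm = 2·14 + 4·11 = 72°C ✓; length 25 ✓ — fails.

Primer 1, Primer 2 and Primer 3.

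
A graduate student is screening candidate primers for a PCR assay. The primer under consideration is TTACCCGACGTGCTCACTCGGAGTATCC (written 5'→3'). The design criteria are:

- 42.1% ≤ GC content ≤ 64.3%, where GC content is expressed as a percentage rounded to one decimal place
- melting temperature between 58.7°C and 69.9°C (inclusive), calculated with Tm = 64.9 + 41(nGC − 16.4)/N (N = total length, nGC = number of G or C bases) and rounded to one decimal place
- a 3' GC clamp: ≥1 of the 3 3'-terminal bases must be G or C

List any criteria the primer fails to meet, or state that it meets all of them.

Meets all criteria.

Base counts: A=5, T=7, G=6, C=10 (length 28).
GC content: GC 16/28 = 57.1% ✓
Tm: Tm = 64.9 + 41·(16 − 16.4)/28 = 64.3°C ✓
GC clamp: 3' end TCC has 2 G/C ✓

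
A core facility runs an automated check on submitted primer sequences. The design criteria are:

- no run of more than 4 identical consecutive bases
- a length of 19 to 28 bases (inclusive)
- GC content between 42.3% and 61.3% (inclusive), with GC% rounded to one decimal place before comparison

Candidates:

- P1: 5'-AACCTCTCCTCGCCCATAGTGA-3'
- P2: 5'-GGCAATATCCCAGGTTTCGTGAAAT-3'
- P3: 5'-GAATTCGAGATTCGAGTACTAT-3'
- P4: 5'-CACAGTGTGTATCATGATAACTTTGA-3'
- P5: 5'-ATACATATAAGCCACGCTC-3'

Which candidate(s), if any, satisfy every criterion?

P1 (22 nt, A=5 T=5 G=3 C=9): longest run = 3 ✓; length 22 ✓; GC 12/22 = 54.5% ✓ — passes.
P2 (25 nt, A=7 T=7 G=6 C=5): longest run = 3 ✓; length 25 ✓; GC 11/25 = 44.0% ✓ — passes.
P3 (22 nt, A=7 T=7 G=5 C=3): longest run = 2 ✓; length 22 ✓; GC 8/22 = 36.4%, outside 42.3–61.3% ✗ — fails.
P4 (26 nt, A=8 T=9 G=5 C=4): longest run = 3 ✓; length 26 ✓; GC 9/26 = 34.6%, outside 42.3–61.3% ✗ — fails.
P5 (19 nt, A=7 T=4 G=2 C=6): longest run = 2 ✓; length 19 ✓; GC 8/19 = 42.1%, outside 42.3–61.3% ✗ — fails.

P1 and P2.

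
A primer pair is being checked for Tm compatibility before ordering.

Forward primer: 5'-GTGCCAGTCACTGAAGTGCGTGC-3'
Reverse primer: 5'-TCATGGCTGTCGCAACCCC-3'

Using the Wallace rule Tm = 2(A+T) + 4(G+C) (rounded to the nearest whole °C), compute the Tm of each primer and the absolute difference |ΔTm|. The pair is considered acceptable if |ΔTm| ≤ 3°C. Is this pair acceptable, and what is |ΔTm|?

Forward: A=4 T=5 G=8 C=6 → Tm = 2·9 + 4·14 = 74°C.
Reverse: A=3 T=4 G=4 C=8 → Tm = 2·7 + 4·12 = 62°C.
|ΔTm| = |74 − 62| = 12°C, > 3°C.

|ΔTm| = 12°C; the pair is not acceptable.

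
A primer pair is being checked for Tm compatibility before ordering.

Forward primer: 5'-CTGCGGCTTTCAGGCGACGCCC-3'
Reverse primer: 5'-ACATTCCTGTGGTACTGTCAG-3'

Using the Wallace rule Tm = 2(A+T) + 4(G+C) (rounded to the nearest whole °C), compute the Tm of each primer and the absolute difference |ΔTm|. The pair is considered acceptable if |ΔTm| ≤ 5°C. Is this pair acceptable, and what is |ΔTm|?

|ΔTm| = 14°C; the pair is not acceptable.

Forward: A=2 T=4 G=7 C=9 → Tm = 2·6 + 4·16 = 76°C.
Reverse: A=4 T=7 G=5 C=5 → Tm = 2·11 + 4·10 = 62°C.
|ΔTm| = |76 − 62| = 14°C, > 5°C.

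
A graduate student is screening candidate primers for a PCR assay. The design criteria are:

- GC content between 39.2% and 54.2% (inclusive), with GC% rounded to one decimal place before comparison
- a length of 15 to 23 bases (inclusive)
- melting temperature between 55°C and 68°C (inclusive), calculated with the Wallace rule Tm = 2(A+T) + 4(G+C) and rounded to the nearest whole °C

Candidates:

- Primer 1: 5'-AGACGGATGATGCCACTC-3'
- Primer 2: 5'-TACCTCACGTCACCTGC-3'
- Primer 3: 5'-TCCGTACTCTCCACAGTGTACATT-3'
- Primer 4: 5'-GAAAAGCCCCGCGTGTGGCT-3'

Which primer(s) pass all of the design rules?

None of the candidates satisfy all criteria.

Primer 1 (18 nt, A=5 T=3 G=5 C=5): GC 10/18 = 55.6%, outside 39.2–54.2% ✗; length 18 ✓; Tm = 2·8 + 4·10 = 56°C ✓ — fails.
Primer 2 (17 nt, A=3 T=4 G=2 C=8): GC 10/17 = 58.8%, outside 39.2–54.2% ✗; length 17 ✓; Tm = 2·7 + 4·10 = 54°C, outside 55–68°C ✗ — fails.
Primer 3 (24 nt, A=5 T=8 G=3 C=8): GC 11/24 = 45.8% ✓; length 24, outside 15–23 ✗; Tm = 2·13 + 4·11 = 70°C, outside 55–68°C ✗ — fails.
Primer 4 (20 nt, A=4 T=3 G=7 C=6): GC 13/20 = 65.0%, outside 39.2–54.2% ✗; length 20 ✓; Tm = 2·7 + 4·13 = 66°C ✓ — fails.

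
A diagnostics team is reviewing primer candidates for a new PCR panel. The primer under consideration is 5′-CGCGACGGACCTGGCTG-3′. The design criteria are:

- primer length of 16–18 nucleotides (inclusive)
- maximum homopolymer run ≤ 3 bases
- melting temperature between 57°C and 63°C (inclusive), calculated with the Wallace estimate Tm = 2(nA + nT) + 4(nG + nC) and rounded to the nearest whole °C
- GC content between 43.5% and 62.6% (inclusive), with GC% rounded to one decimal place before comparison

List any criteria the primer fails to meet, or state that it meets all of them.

Fails: GC content.

Base counts: A=2, T=2, G=7, C=6 (length 17).
length: length 17 ✓
homopolymer run: longest run = 2 ✓
Tm: Tm = 2·4 + 4·13 = 60°C ✓
GC content: GC 13/17 = 76.5%, outside 43.5–62.6% ✗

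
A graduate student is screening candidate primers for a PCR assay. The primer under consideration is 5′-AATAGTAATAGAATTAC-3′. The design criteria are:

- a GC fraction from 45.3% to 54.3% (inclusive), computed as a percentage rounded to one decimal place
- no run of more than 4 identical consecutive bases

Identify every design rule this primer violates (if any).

Base counts: A=9, T=5, G=2, C=1 (length 17).
GC content: GC 3/17 = 17.6%, outside 45.3–54.3% ✗
homopolymer run: longest run = 2 ✓

Fails: GC content.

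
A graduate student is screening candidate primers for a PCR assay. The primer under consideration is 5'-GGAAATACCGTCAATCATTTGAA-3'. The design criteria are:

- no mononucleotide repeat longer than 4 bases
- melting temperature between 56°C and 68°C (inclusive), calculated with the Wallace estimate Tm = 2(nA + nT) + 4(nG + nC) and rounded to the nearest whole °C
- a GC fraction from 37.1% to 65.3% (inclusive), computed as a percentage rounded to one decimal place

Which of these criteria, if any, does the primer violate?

Base counts: A=9, T=6, G=4, C=4 (length 23).
homopolymer run: longest run = 3 ✓
Tm: Tm = 2·15 + 4·8 = 62°C ✓
GC content: GC 8/23 = 34.8%, outside 37.1–65.3% ✗

Fails: GC content.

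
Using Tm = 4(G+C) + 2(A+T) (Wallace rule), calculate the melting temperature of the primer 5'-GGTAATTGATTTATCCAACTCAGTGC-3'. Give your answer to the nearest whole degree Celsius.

72°C

Base counts: A=7, T=9, G=5, C=5 (length 26).
Tm = 2·(7+9) + 4·(5+5) = 2·16 + 4·10 = 32 + 40 = 72°C.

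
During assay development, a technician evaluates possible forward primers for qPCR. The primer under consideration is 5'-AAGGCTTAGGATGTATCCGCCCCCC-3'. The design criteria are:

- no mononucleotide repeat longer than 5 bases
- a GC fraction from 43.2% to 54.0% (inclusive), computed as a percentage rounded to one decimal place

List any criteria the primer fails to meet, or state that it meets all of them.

Base counts: A=5, T=5, G=6, C=9 (length 25).
homopolymer run: longest run = 6, exceeds 5 ✗
GC content: GC 15/25 = 60.0%, outside 43.2–54.0% ✗

Fails: homopolymer run, GC content.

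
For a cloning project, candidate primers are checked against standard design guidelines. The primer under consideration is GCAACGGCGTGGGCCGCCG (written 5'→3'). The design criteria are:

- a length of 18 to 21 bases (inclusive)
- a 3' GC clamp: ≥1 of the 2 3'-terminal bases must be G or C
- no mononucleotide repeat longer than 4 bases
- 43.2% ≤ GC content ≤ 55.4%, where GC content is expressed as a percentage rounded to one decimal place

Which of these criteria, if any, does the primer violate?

Fails: GC content.

Base counts: A=2, T=1, G=9, C=7 (length 19).
length: length 19 ✓
GC clamp: 3' end CG has 2 G/C ✓
homopolymer run: longest run = 3 ✓
GC content: GC 16/19 = 84.2%, outside 43.2–55.4% ✗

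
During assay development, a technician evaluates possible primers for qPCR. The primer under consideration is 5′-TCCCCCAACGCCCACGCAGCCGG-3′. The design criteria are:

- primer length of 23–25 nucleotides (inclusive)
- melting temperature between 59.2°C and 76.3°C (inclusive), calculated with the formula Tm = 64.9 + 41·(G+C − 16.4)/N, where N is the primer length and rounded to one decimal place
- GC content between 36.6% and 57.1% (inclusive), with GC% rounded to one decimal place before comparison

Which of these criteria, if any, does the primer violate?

Fails: GC content.

Base counts: A=4, T=1, G=5, C=13 (length 23).
length: length 23 ✓
Tm: Tm = 64.9 + 41·(18 − 16.4)/23 = 67.8°C ✓
GC content: GC 18/23 = 78.3%, outside 36.6–57.1% ✗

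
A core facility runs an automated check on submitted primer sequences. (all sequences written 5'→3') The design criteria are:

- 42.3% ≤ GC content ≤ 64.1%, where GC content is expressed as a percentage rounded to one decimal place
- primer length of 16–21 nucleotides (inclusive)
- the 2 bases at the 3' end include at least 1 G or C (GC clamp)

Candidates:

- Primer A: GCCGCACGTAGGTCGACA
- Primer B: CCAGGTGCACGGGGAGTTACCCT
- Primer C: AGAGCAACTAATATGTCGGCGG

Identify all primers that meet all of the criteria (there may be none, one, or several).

Primer A (18 nt, A=4 T=2 G=6 C=6): GC 12/18 = 66.7%, outside 42.3–64.1% ✗; length 18 ✓; 3' end CA has 1 G/C ✓ — fails.
Primer B (23 nt, A=4 T=4 G=8 C=7): GC 15/23 = 65.2%, outside 42.3–64.1% ✗; length 23, outside 16–21 ✗; 3' end CT has 1 G/C ✓ — fails.
Primer C (22 nt, A=7 T=4 G=7 C=4): GC 11/22 = 50.0% ✓; length 22, outside 16–21 ✗; 3' end GG has 2 G/C ✓ — fails.

None of the candidates satisfy all criteria.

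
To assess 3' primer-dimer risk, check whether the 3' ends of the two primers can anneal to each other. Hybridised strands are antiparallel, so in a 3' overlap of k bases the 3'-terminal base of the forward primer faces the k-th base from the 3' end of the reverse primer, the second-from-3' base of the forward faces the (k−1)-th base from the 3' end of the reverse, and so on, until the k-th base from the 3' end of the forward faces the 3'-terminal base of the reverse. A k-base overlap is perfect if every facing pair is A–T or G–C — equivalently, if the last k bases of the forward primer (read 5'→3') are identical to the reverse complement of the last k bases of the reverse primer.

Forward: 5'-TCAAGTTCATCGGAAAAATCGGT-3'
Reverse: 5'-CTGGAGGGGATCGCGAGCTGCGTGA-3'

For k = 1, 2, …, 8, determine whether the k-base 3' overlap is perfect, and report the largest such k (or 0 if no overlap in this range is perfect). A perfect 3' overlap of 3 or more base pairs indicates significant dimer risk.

Last 8 bases (5'→3') — forward …AAATCGGT, reverse …CTGCGTGA.
Reverse complement of the reverse primer's last 8 bases: TCACGCAG; its first k bases are the reverse complement of the reverse primer's last k bases, so a perfect k-base overlap needs the forward primer's last k bases to equal them.
Comparing (forward last k vs required): k=1: T vs T ✓; k=2: GT vs TC ✗; k=3: GGT vs TCA ✗; k=4: CGGT vs TCAC ✗; k=5: TCGGT vs TCACG ✗; k=6: ATCGGT vs TCACGC ✗; k=7: AATCGGT vs TCACGCA ✗; k=8: AAATCGGT vs TCACGCAG ✗.
Only k = 1 is perfect, so the longest perfect 3' overlap is 1.

Longest perfect overlap: 1 complementary base pair; below the dimer-risk threshold (threshold 3).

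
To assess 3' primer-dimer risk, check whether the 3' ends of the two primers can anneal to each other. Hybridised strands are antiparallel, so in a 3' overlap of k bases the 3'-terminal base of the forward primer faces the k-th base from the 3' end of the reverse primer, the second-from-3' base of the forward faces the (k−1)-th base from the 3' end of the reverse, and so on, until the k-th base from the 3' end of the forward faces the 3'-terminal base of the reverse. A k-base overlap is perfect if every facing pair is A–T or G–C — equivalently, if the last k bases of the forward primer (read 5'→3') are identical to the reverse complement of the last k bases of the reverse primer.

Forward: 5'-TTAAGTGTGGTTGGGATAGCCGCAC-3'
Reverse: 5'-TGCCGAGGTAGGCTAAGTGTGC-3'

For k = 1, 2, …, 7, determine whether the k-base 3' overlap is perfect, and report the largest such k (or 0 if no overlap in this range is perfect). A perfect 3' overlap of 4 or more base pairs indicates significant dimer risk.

Last 7 bases (5'→3') — forward …GCCGCAC, reverse …AGTGTGC.
Reverse complement of the reverse primer's last 7 bases: GCACACT; its first k bases are the reverse complement of the reverse primer's last k bases, so a perfect k-base overlap needs the forward primer's last k bases to equal them.
Comparing (forward last k vs required): k=1: C vs G ✗; k=2: AC vs GC ✗; k=3: CAC vs GCA ✗; k=4: GCAC vs GCAC ✓; k=5: CGCAC vs GCACA ✗; k=6: CCGCAC vs GCACAC ✗; k=7: GCCGCAC vs GCACACT ✗.
Only k = 4 is perfect, so the longest perfect 3' overlap is 4.

Longest perfect overlap: 4 complementary base pairs; significant dimer risk (threshold 4).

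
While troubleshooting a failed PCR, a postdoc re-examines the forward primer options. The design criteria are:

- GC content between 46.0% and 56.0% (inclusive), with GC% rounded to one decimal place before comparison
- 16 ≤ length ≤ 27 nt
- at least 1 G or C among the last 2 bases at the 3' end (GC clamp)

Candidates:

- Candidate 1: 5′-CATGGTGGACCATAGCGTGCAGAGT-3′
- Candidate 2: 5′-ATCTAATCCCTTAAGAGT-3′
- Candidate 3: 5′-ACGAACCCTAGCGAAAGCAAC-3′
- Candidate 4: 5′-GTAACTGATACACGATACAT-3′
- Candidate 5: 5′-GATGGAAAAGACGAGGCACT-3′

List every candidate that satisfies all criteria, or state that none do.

Candidate 1 (25 nt, A=6 T=5 G=9 C=5): GC 14/25 = 56.0% ✓; length 25 ✓; 3' end GT has 1 G/C ✓ — passes.
Candidate 2 (18 nt, A=6 T=6 G=2 C=4): GC 6/18 = 33.3%, outside 46.0–56.0% ✗; length 18 ✓; 3' end GT has 1 G/C ✓ — fails.
Candidate 3 (21 nt, A=9 T=1 G=4 C=7): GC 11/21 = 52.4% ✓; length 21 ✓; 3' end AC has 1 G/C ✓ — passes.
Candidate 4 (20 nt, A=8 T=5 G=3 C=4): GC 7/20 = 35.0%, outside 46.0–56.0% ✗; length 20 ✓; 3' end AT has 0 G/C, need ≥1 ✗ — fails.
Candidate 5 (20 nt, A=8 T=2 G=7 C=3): GC 10/20 = 50.0% ✓; length 20 ✓; 3' end CT has 1 G/C ✓ — passes.

Candidate 1, Candidate 3 and Candidate 5.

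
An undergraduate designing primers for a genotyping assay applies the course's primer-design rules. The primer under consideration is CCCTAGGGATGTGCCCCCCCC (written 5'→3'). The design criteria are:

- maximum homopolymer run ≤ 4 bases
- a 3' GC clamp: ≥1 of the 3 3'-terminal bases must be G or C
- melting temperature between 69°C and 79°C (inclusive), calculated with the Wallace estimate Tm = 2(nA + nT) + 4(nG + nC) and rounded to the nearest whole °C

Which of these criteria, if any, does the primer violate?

Base counts: A=2, T=3, G=5, C=11 (length 21).
homopolymer run: longest run = 8, exceeds 4 ✗
GC clamp: 3' end CCC has 3 G/C ✓
Tm: Tm = 2·5 + 4·16 = 74°C ✓

Fails: homopolymer run.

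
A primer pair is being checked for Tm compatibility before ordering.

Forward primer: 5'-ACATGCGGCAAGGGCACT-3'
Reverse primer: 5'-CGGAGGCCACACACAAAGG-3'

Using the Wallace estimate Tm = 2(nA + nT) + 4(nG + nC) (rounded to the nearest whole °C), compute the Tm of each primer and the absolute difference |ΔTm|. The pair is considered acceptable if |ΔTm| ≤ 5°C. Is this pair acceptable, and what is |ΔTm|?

Forward: A=5 T=2 G=6 C=5 → Tm = 2·7 + 4·11 = 58°C.
Reverse: A=7 T=0 G=6 C=6 → Tm = 2·7 + 4·12 = 62°C.
|ΔTm| = |58 − 62| = 4°C, ≤ 5°C.

|ΔTm| = 4°C; the pair is acceptable.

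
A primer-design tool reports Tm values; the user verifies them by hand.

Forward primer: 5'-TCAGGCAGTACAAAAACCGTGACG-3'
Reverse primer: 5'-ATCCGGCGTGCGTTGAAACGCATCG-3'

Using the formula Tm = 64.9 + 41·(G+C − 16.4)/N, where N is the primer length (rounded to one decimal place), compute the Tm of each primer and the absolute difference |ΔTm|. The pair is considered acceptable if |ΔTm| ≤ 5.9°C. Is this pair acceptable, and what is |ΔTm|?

Forward: G+C = 12, N = 24 → Tm = 64.9 + 41·(12 − 16.4)/24 = 57.4°C.
Reverse: G+C = 15, N = 25 → Tm = 64.9 + 41·(15 − 16.4)/25 = 62.6°C.
|ΔTm| = |57.4 − 62.6| = 5.2°C, ≤ 5.9°C.

|ΔTm| = 5.2°C; the pair is acceptable.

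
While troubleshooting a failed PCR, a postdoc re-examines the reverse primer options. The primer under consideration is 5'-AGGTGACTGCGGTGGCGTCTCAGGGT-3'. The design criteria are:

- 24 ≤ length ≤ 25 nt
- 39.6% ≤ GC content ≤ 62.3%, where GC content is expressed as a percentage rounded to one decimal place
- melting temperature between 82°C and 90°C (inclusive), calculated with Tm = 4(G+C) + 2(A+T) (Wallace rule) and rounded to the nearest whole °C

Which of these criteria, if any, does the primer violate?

Base counts: A=3, T=6, G=12, C=5 (length 26).
length: length 26, outside 24–25 ✗
GC content: GC 17/26 = 65.4%, outside 39.6–62.3% ✗
Tm: Tm = 2·9 + 4·17 = 86°C ✓

Fails: length, GC content.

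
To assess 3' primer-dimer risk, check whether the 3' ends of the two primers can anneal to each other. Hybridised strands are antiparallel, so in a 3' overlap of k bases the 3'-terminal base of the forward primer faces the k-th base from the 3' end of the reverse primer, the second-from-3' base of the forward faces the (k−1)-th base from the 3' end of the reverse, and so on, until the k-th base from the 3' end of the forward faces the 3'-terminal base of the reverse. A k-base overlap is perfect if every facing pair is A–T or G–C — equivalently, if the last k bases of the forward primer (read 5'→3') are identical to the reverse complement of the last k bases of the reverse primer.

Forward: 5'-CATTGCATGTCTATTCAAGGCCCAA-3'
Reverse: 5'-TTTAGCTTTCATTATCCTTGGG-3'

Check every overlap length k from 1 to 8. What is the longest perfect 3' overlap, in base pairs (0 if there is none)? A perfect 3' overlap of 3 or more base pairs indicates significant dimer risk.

Last 8 bases (5'→3') — forward …AGGCCCAA, reverse …TCCTTGGG.
Reverse complement of the reverse primer's last 8 bases: CCCAAGGA; its first k bases are the reverse complement of the reverse primer's last k bases, so a perfect k-base overlap needs the forward primer's last k bases to equal them.
Comparing (forward last k vs required): k=1: A vs C ✗; k=2: AA vs CC ✗; k=3: CAA vs CCC ✗; k=4: CCAA vs CCCA ✗; k=5: CCCAA vs CCCAA ✓; k=6: GCCCAA vs CCCAAG ✗; k=7: GGCCCAA vs CCCAAGG ✗; k=8: AGGCCCAA vs CCCAAGGA ✗.
Only k = 5 is perfect, so the longest perfect 3' overlap is 5.

Longest perfect overlap: 5 complementary base pairs; significant dimer risk (threshold 3).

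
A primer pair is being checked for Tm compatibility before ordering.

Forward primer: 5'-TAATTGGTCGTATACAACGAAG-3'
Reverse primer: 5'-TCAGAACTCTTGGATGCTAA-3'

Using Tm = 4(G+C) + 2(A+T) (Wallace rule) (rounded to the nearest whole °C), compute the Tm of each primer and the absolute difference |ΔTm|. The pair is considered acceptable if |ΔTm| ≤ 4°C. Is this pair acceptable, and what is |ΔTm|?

Forward: A=8 T=6 G=5 C=3 → Tm = 2·14 + 4·8 = 60°C.
Reverse: A=6 T=6 G=4 C=4 → Tm = 2·12 + 4·8 = 56°C.
|ΔTm| = |60 − 56| = 4°C, ≤ 4°C.

|ΔTm| = 4°C; the pair is acceptable.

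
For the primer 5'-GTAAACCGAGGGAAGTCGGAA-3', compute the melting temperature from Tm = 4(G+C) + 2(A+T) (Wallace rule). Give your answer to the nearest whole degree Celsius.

Base counts: A=8, T=2, G=8, C=3 (length 21).
Tm = 2·(8+2) + 4·(8+3) = 2·10 + 4·11 = 20 + 44 = 64°C.

64°C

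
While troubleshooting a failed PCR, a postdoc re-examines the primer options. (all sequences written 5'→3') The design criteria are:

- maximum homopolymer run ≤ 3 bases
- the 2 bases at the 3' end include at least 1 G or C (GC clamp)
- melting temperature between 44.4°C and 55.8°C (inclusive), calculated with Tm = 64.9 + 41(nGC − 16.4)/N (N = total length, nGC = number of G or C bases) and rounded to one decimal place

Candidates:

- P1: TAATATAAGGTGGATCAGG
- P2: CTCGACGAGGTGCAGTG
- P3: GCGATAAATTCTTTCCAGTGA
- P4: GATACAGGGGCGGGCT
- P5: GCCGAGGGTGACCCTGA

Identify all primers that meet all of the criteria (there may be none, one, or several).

P1 (19 nt, A=7 T=5 G=6 C=1): longest run = 2 ✓; 3' end GG has 2 G/C ✓; Tm = 64.9 + 41·(7 − 16.4)/19 = 44.6°C ✓ — passes.
P2 (17 nt, A=3 T=3 G=7 C=4): longest run = 2 ✓; 3' end TG has 1 G/C ✓; Tm = 64.9 + 41·(11 − 16.4)/17 = 51.9°C ✓ — passes.
P3 (21 nt, A=6 T=7 G=4 C=4): longest run = 3 ✓; 3' end GA has 1 G/C ✓; Tm = 64.9 + 41·(8 − 16.4)/21 = 48.5°C ✓ — passes.
P4 (16 nt, A=3 T=2 G=8 C=3): longest run = 4, exceeds 3 ✗; 3' end CT has 1 G/C ✓; Tm = 64.9 + 41·(11 − 16.4)/16 = 51.1°C ✓ — fails.
P5 (17 nt, A=3 T=2 G=7 C=5): longest run = 3 ✓; 3' end GA has 1 G/C ✓; Tm = 64.9 + 41·(12 − 16.4)/17 = 54.3°C ✓ — passes.

P1, P2, P3 and P5.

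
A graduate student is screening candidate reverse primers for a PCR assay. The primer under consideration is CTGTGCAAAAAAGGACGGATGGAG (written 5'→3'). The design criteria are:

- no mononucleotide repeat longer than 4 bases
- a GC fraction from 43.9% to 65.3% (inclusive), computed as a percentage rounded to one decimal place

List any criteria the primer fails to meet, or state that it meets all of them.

Fails: homopolymer run.

Base counts: A=9, T=3, G=9, C=3 (length 24).
homopolymer run: longest run = 6, exceeds 4 ✗
GC content: GC 12/24 = 50.0% ✓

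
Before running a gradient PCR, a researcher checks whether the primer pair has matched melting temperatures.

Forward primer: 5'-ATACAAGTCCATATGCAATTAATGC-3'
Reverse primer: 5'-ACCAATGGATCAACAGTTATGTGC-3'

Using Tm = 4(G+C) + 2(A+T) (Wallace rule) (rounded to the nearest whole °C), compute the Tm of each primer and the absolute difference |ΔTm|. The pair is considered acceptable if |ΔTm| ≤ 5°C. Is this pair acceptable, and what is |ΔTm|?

Forward: A=10 T=7 G=3 C=5 → Tm = 2·17 + 4·8 = 66°C.
Reverse: A=8 T=6 G=5 C=5 → Tm = 2·14 + 4·10 = 68°C.
|ΔTm| = |66 − 68| = 2°C, ≤ 5°C.

|ΔTm| = 2°C; the pair is acceptable.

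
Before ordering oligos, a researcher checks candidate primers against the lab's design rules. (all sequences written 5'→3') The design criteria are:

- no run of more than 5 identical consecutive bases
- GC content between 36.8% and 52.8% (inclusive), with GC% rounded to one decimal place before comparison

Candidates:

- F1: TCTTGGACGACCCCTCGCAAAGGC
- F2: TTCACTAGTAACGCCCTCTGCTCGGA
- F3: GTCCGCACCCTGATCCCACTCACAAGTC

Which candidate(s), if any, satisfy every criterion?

None of the candidates satisfy all criteria.

F1 (24 nt, A=5 T=4 G=6 C=9): longest run = 4 ✓; GC 15/24 = 62.5%, outside 36.8–52.8% ✗ — fails.
F2 (26 nt, A=5 T=7 G=5 C=9): longest run = 3 ✓; GC 14/26 = 53.8%, outside 36.8–52.8% ✗ — fails.
F3 (28 nt, A=6 T=5 G=4 C=13): longest run = 3 ✓; GC 17/28 = 60.7%, outside 36.8–52.8% ✗ — fails.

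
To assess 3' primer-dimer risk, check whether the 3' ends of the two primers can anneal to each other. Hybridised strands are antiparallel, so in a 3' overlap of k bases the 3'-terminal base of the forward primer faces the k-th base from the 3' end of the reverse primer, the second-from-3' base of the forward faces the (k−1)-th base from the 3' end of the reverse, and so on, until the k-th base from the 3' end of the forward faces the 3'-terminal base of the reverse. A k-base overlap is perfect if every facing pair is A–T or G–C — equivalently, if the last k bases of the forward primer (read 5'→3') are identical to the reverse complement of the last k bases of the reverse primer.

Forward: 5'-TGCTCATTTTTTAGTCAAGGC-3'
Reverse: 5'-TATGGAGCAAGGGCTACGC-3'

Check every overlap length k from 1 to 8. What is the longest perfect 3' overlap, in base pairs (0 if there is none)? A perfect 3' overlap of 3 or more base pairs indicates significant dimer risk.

Longest perfect overlap: 2 complementary base pairs; below the dimer-risk threshold (threshold 3).

Last 8 bases (5'→3') — forward …GTCAAGGC, reverse …GGCTACGC.
Reverse complement of the reverse primer's last 8 bases: GCGTAGCC; its first k bases are the reverse complement of the reverse primer's last k bases, so a perfect k-base overlap needs the forward primer's last k bases to equal them.
Comparing (forward last k vs required): k=1: C vs G ✗; k=2: GC vs GC ✓; k=3: GGC vs GCG ✗; k=4: AGGC vs GCGT ✗; k=5: AAGGC vs GCGTA ✗; k=6: CAAGGC vs GCGTAG ✗; k=7: TCAAGGC vs GCGTAGC ✗; k=8: GTCAAGGC vs GCGTAGCC ✗.
Only k = 2 is perfect, so the longest perfect 3' overlap is 2.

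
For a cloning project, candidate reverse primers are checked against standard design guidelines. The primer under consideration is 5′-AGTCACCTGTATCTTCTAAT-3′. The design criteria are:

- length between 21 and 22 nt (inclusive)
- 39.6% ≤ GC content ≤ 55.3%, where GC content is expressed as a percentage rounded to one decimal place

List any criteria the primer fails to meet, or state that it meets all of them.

Fails: length, GC content.

Base counts: A=5, T=8, G=2, C=5 (length 20).
length: length 20, outside 21–22 ✗
GC content: GC 7/20 = 35.0%, outside 39.6–55.3% ✗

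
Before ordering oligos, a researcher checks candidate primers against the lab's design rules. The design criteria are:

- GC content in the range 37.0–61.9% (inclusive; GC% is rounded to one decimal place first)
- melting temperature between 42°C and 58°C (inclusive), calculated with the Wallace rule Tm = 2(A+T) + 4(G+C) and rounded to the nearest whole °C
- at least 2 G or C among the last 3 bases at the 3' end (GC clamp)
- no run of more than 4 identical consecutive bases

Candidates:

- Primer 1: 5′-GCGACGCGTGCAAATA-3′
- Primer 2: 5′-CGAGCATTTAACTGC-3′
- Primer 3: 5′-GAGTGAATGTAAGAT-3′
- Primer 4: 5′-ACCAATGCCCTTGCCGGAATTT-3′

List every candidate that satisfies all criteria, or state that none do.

Primer 1 (16 nt, A=5 T=2 G=5 C=4): GC 9/16 = 56.3% ✓; Tm = 2·7 + 4·9 = 50°C ✓; 3' end ATA has 0 G/C, need ≥2 ✗; longest run = 3 ✓ — fails.
Primer 2 (15 nt, A=4 T=4 G=3 C=4): GC 7/15 = 46.7% ✓; Tm = 2·8 + 4·7 = 44°C ✓; 3' end TGC has 2 G/C ✓; longest run = 3 ✓ — passes.
Primer 3 (15 nt, A=6 T=4 G=5 C=0): GC 5/15 = 33.3%, outside 37.0–61.9% ✗; Tm = 2·10 + 4·5 = 40°C, outside 42–58°C ✗; 3' end GAT has 1 G/C, need ≥2 ✗; longest run = 2 ✓ — fails.
Primer 4 (22 nt, A=5 T=6 G=4 C=7): GC 11/22 = 50.0% ✓; Tm = 2·11 + 4·11 = 66°C, outside 42–58°C ✗; 3' end TTT has 0 G/C, need ≥2 ✗; longest run = 3 ✓ — fails.

Primer 2 only.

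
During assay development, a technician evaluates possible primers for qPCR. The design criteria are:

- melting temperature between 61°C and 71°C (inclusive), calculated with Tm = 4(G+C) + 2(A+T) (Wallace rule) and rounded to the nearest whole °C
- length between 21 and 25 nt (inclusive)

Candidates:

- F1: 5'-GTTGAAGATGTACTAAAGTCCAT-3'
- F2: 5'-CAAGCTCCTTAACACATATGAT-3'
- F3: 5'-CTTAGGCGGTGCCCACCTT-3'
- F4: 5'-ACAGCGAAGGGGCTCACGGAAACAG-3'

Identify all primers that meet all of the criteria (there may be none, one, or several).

F1 only.

F1 (23 nt, A=8 T=7 G=5 C=3): Tm = 2·15 + 4·8 = 62°C ✓; length 23 ✓ — passes.
F2 (22 nt, A=8 T=6 G=2 C=6): Tm = 2·14 + 4·8 = 60°C, outside 61–71°C ✗; length 22 ✓ — fails.
F3 (19 nt, A=2 T=5 G=5 C=7): Tm = 2·7 + 4·12 = 62°C ✓; length 19, outside 21–25 ✗ — fails.
F4 (25 nt, A=9 T=1 G=9 C=6): Tm = 2·10 + 4·15 = 80°C, outside 61–71°C ✗; length 25 ✓ — fails.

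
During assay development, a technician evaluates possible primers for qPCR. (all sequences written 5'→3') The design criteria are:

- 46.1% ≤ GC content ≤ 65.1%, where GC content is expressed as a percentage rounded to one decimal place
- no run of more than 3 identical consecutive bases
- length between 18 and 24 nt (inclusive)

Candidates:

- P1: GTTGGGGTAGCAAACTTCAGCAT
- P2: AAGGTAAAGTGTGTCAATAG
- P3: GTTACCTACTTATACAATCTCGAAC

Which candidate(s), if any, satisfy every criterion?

P1 (23 nt, A=6 T=6 G=7 C=4): GC 11/23 = 47.8% ✓; longest run = 4, exceeds 3 ✗; length 23 ✓ — fails.
P2 (20 nt, A=8 T=5 G=6 C=1): GC 7/20 = 35.0%, outside 46.1–65.1% ✗; longest run = 3 ✓; length 20 ✓ — fails.
P3 (25 nt, A=8 T=8 G=2 C=7): GC 9/25 = 36.0%, outside 46.1–65.1% ✗; longest run = 2 ✓; length 25, outside 18–24 ✗ — fails.

None of the candidates satisfy all criteria.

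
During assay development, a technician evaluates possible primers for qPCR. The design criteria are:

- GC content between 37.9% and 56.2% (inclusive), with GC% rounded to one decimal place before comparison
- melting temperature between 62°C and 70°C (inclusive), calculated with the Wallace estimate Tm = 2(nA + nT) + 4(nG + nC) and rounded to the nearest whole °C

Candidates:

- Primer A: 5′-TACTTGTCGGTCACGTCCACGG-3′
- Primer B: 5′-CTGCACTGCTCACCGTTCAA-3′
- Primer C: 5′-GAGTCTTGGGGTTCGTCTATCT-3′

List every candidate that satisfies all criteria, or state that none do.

Primer A (22 nt, A=3 T=6 G=6 C=7): GC 13/22 = 59.1%, outside 37.9–56.2% ✗; Tm = 2·9 + 4·13 = 70°C ✓ — fails.
Primer B (20 nt, A=4 T=5 G=3 C=8): GC 11/20 = 55.0% ✓; Tm = 2·9 + 4·11 = 62°C ✓ — passes.
Primer C (22 nt, A=2 T=9 G=7 C=4): GC 11/22 = 50.0% ✓; Tm = 2·11 + 4·11 = 66°C ✓ — passes.

Primer B and Primer C.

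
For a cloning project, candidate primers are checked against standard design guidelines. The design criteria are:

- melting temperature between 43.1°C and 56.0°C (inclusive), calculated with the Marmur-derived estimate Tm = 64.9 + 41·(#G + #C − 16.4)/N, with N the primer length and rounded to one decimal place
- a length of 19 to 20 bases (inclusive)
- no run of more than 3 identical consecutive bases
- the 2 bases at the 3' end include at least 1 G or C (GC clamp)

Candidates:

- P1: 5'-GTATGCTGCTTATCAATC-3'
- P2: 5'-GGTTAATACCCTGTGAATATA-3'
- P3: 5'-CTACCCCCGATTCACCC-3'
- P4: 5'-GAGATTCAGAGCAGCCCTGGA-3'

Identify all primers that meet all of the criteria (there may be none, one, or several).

P1 (18 nt, A=4 T=7 G=3 C=4): Tm = 64.9 + 41·(7 − 16.4)/18 = 43.5°C ✓; length 18, outside 19–20 ✗; longest run = 2 ✓; 3' end TC has 1 G/C ✓ — fails.
P2 (21 nt, A=7 T=7 G=4 C=3): Tm = 64.9 + 41·(7 − 16.4)/21 = 46.5°C ✓; length 21, outside 19–20 ✗; longest run = 3 ✓; 3' end TA has 0 G/C, need ≥1 ✗ — fails.
P3 (17 nt, A=3 T=3 G=1 C=10): Tm = 64.9 + 41·(11 − 16.4)/17 = 51.9°C ✓; length 17, outside 19–20 ✗; longest run = 5, exceeds 3 ✗; 3' end CC has 2 G/C ✓ — fails.
P4 (21 nt, A=6 T=3 G=7 C=5): Tm = 64.9 + 41·(12 − 16.4)/21 = 56.3°C, outside 43.1–56.0°C ✗; length 21, outside 19–20 ✗; longest run = 3 ✓; 3' end GA has 1 G/C ✓ — fails.

None of the candidates satisfy all criteria.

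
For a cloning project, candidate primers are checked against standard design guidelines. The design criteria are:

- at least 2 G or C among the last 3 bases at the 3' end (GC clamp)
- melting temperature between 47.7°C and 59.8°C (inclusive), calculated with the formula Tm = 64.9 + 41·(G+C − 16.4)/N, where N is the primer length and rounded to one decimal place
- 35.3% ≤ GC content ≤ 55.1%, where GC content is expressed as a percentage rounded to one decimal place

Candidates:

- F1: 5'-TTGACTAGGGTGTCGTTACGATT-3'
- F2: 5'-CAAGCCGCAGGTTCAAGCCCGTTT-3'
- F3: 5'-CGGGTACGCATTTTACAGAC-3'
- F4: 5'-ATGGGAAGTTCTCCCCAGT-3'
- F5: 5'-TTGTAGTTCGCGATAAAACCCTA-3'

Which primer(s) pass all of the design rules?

F3 only.

F1 (23 nt, A=4 T=9 G=7 C=3): 3' end ATT has 0 G/C, need ≥2 ✗; Tm = 64.9 + 41·(10 − 16.4)/23 = 53.5°C ✓; GC 10/23 = 43.5% ✓ — fails.
F2 (24 nt, A=5 T=5 G=6 C=8): 3' end TTT has 0 G/C, need ≥2 ✗; Tm = 64.9 + 41·(14 − 16.4)/24 = 60.8°C, outside 47.7–59.8°C ✗; GC 14/24 = 58.3%, outside 35.3–55.1% ✗ — fails.
F3 (20 nt, A=5 T=5 G=5 C=5): 3' end GAC has 2 G/C ✓; Tm = 64.9 + 41·(10 − 16.4)/20 = 51.8°C ✓; GC 10/20 = 50.0% ✓ — passes.
F4 (19 nt, A=4 T=5 G=5 C=5): 3' end AGT has 1 G/C, need ≥2 ✗; Tm = 64.9 + 41·(10 − 16.4)/19 = 51.1°C ✓; GC 10/19 = 52.6% ✓ — fails.
F5 (23 nt, A=7 T=7 G=4 C=5): 3' end CTA has 1 G/C, need ≥2 ✗; Tm = 64.9 + 41·(9 − 16.4)/23 = 51.7°C ✓; GC 9/23 = 39.1% ✓ — fails.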